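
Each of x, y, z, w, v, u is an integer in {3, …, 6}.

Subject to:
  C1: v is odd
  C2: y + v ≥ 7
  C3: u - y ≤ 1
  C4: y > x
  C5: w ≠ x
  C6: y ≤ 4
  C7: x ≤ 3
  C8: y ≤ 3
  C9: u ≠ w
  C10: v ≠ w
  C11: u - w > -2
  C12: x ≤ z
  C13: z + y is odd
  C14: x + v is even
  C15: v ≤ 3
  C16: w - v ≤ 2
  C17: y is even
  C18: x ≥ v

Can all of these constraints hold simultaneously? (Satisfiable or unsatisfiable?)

Unsatisfiable

From constraint 8: y ≤ 3. From constraint 15: v ≤ 3. Hence y + v ≤ 6. But constraint 2 requires y + v ≥ 7, and 7 > 6. Contradiction.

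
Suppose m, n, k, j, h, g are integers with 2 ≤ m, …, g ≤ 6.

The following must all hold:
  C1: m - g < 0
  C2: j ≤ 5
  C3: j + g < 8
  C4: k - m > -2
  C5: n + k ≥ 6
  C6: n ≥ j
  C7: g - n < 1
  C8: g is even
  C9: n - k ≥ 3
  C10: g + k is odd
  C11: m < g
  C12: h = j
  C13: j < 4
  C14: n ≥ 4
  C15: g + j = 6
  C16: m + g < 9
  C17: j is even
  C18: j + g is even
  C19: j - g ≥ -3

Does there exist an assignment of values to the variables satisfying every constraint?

One satisfying assignment is m = 2, n = 6, k = 3, j = 2, h = 2, g = 4.
For the less obvious constraints — constraint 1: m - g = -2; constraint 3: j + g = 6; constraint 4: k - m = 1 — and the others hold by inspection.

Satisfiable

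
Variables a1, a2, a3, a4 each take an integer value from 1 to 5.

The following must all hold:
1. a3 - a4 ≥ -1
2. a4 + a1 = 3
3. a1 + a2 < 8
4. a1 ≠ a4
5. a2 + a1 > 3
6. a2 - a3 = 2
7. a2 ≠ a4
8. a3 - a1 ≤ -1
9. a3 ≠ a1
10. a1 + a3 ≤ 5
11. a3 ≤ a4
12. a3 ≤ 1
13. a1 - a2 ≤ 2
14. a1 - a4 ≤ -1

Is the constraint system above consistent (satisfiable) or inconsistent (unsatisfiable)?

Constraints 1, 8, and 14 give a1 − a3 ≥ 1, a3 − a4 ≥ -1, a4 − a1 ≥ 1.
Adding all 3 inequalities: the left sides telescope to 0, and the right sides sum to 1 + (-1) + 1 = 1. So 0 ≥ 1, which is false.

Unsatisfiable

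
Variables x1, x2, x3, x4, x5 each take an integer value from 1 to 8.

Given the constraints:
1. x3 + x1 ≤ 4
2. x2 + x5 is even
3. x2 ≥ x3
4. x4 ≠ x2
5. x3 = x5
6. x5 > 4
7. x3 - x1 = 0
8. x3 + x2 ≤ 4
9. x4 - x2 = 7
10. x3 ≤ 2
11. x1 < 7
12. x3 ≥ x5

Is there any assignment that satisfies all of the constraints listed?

Unsatisfiable

From constraint 6: x5 ≥ 5. From constraints 10 and 12: x5 ≤ x3 and x3 ≤ 2, so x5 ≤ 2. But 2 < 5, so no value of x5 works.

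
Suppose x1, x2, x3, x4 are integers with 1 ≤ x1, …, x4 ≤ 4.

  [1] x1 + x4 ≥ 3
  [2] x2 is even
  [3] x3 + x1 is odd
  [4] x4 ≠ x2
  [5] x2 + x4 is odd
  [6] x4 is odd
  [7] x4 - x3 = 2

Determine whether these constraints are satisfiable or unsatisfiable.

Satisfiable

Take x1 = 2, x2 = 2, x3 = 1, x4 = 3. Then constraint 1: x1 + x4 = 5; constraint 7: x4 - x3 = 2, and every other listed constraint is also met.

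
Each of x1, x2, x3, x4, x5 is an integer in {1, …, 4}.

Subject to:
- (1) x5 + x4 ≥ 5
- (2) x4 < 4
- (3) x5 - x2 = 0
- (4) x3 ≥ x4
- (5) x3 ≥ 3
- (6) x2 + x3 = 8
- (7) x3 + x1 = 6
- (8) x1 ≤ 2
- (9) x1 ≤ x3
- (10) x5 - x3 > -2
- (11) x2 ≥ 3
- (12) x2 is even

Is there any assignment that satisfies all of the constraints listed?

Satisfiable

Setting (x1, x2, x3, x4, x5) = (2, 4, 4, 1, 4) satisfies everything: constraint 1: x5 + x4 = 5; constraint 3: x5 - x2 = 0, and the others follow.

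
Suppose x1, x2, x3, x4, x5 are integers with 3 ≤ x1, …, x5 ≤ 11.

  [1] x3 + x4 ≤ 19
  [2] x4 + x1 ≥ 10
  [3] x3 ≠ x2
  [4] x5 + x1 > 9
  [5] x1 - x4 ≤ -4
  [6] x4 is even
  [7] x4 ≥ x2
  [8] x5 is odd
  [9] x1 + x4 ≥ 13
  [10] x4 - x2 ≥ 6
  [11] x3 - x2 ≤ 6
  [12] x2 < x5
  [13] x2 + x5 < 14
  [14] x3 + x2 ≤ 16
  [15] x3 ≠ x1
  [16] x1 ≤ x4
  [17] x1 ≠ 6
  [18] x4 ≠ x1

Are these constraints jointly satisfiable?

The assignment x1 = 3, x2 = 4, x3 = 9, x4 = 10, x5 = 7 works:
  constraint 1 holds since x3 + x4 = 19.
  constraint 2 holds since x4 + x1 = 13.
  constraint 4 holds since x5 + x1 = 10.
The rest check out directly.

Satisfiable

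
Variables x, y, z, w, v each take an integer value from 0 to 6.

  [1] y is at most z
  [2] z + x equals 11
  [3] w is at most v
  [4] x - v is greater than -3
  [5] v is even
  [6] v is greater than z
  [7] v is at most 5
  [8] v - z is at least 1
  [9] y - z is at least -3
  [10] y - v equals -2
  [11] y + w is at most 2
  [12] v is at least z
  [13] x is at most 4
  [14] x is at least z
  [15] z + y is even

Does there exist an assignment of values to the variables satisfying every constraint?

Unsatisfiable

From constraints 7 and 12: z ≤ v ≤ 5. From constraint 13: x ≤ 4. Hence z + x ≤ 9. But constraint 2 requires z + x = 11, and 11 > 9. Contradiction.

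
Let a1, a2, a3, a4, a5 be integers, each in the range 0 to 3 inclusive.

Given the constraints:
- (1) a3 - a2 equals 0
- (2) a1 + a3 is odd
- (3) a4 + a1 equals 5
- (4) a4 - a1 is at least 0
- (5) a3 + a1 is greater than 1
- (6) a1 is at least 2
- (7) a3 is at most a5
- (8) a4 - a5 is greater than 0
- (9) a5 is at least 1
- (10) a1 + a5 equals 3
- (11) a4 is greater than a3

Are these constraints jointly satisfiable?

One satisfying assignment is a1 = 2, a2 = 1, a3 = 1, a4 = 3, a5 = 1.
For the less obvious constraints — constraint 1: a3 - a2 = 0; constraint 3: a4 + a1 = 5 — and the others hold by inspection.

Satisfiable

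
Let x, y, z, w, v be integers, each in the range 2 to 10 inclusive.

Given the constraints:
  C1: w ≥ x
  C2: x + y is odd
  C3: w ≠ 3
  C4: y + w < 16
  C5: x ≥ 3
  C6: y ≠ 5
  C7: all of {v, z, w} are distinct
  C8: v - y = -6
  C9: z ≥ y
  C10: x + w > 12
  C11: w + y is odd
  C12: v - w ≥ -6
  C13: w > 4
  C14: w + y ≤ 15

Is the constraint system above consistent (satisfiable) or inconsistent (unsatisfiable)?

One satisfying assignment is x = 7, y = 8, z = 10, w = 7, v = 2.
For the less obvious constraints — constraint 4: y + w = 15; constraint 8: v - y = -6; constraint 10: x + w = 14 — and the others hold by inspection.

Satisfiable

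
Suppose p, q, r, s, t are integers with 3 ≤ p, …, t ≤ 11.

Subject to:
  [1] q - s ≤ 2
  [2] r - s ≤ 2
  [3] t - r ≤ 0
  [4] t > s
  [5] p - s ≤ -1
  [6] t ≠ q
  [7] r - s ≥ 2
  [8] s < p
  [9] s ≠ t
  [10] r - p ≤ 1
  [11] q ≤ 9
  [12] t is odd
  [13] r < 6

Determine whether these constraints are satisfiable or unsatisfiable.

Unsatisfiable

Constraints 5, 7, and 10 give p − r ≥ -1, r − s ≥ 2, s − p ≥ 1.
Adding all 3 inequalities: the left sides telescope to 0, and the right sides sum to (-1) + 2 + 1 = 2. So 0 ≥ 2, which is false.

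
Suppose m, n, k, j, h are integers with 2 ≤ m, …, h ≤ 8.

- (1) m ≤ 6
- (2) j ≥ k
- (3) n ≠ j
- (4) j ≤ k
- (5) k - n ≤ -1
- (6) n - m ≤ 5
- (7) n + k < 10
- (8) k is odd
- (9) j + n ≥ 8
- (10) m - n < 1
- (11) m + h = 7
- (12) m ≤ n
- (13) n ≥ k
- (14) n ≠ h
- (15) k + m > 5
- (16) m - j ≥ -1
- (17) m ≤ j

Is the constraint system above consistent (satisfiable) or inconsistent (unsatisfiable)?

Satisfiable

Take m = 3, n = 5, k = 3, j = 3, h = 4. Then constraint 5: k - n = -2; constraint 6: n - m = 2, and every other listed constraint is also met.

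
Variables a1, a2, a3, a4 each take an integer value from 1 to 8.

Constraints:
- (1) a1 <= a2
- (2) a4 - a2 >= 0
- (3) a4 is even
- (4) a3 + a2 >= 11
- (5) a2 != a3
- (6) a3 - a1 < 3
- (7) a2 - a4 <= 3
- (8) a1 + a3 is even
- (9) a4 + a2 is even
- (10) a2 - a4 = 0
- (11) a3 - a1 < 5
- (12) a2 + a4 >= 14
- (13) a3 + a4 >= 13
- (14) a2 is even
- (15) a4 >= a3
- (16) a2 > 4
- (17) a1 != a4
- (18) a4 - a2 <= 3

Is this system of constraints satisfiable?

Setting (a1, a2, a3, a4) = (3, 8, 5, 8) satisfies everything: constraint 2: a4 - a2 = 0; constraint 4: a3 + a2 = 13, and the others follow.

Satisfiable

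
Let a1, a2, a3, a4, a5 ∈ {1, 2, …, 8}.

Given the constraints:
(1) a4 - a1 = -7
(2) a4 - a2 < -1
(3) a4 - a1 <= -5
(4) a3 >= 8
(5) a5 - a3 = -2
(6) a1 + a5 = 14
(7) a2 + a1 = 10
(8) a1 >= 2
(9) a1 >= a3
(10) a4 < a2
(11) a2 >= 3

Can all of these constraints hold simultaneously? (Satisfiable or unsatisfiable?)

From constraint 11: a2 ≥ 3. From constraints 4 and 9: a1 ≥ a3 ≥ 8. Hence a2 + a1 ≥ 11. But constraint 7 requires a2 + a1 = 10, and 10 < 11. Contradiction.

Unsatisfiable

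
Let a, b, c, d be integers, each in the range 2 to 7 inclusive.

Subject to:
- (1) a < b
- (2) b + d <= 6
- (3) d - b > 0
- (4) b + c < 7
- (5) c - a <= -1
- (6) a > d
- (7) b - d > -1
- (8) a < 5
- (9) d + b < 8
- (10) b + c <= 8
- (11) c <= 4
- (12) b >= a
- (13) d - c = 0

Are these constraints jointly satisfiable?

Unsatisfiable

Constraints 1, 3, and 6 give d < a, a < b, b < d. Chaining: d < a < b < d, which forces d < d — impossible.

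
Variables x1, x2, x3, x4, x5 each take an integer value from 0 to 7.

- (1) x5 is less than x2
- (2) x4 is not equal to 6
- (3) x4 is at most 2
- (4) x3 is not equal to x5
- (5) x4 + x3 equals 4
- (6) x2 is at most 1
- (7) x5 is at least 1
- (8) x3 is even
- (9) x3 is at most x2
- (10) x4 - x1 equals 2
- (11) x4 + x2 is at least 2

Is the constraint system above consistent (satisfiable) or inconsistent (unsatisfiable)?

Unsatisfiable

From constraint 3: x4 ≤ 2. From constraints 6 and 9: x3 ≤ x2 ≤ 1. Hence x4 + x3 ≤ 3. But constraint 5 requires x4 + x3 = 4, and 4 > 3. Contradiction.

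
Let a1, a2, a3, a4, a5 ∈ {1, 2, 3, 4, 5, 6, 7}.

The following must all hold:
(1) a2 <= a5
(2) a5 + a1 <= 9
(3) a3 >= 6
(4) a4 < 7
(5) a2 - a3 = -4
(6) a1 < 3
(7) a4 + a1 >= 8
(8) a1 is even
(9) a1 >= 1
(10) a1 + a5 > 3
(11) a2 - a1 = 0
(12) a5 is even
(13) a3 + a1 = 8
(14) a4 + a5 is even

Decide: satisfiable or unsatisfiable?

Setting (a1, a2, a3, a4, a5) = (2, 2, 6, 6, 4) satisfies everything: constraint 2: a5 + a1 = 6; constraint 5: a2 - a3 = -4; constraint 7: a4 + a1 = 8, and the others follow.

Satisfiable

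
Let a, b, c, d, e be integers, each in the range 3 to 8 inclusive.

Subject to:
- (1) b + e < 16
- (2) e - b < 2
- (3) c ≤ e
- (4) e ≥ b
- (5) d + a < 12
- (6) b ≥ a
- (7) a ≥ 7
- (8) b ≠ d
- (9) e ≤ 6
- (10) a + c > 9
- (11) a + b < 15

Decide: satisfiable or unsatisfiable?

From constraints 6 and 7: b ≥ a and a ≥ 7, so b ≥ 7. From constraints 4 and 9: b ≤ e and e ≤ 6, so b ≤ 6. But 6 < 7, so no value of b works.

Unsatisfiable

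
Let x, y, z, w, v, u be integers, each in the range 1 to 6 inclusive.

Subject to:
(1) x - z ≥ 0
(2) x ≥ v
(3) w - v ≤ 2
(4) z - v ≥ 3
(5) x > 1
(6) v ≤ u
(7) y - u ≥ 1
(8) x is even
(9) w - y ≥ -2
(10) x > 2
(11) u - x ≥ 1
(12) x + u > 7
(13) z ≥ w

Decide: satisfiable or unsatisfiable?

Unsatisfiable

Constraints 1, 3, 4, 7, 9, and 11 give x − z ≥ 0, z − v ≥ 3, v − w ≥ -2, w − y ≥ -2, y − u ≥ 1, u − x ≥ 1.
Adding all 6 inequalities: the left sides telescope to 0, and the right sides sum to 0 + 3 + (-2) + (-2) + 1 + 1 = 1. So 0 ≥ 1, which is false.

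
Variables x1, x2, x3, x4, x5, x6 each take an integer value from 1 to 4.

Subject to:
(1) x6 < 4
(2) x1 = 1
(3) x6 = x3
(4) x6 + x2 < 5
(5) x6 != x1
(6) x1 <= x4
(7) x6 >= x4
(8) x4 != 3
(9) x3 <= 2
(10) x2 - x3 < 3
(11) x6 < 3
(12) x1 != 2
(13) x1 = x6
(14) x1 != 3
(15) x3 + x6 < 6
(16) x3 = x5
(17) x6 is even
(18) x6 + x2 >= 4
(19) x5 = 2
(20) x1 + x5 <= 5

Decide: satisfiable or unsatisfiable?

Constraint 2 fixes x1 = 1 and constraint 19 fixes x5 = 2. Constraints 3, 13, and 16 give x1 = x6 = x3 = x5, so x1 = x5. But 1 ≠ 2 — contradiction.

Unsatisfiable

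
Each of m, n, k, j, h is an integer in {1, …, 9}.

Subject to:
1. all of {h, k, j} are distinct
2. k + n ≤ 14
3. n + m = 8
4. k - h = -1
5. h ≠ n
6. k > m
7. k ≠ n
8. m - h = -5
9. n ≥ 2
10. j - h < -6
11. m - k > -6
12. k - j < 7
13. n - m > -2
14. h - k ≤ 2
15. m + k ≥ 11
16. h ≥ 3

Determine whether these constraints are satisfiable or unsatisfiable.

Satisfiable

Try m = 4, n = 4, k = 8, j = 2, h = 9.
Check constraint 2: k + n = 12; constraint 3: n + m = 8; constraint 4: k - h = -1. The remaining constraints are straightforward to verify.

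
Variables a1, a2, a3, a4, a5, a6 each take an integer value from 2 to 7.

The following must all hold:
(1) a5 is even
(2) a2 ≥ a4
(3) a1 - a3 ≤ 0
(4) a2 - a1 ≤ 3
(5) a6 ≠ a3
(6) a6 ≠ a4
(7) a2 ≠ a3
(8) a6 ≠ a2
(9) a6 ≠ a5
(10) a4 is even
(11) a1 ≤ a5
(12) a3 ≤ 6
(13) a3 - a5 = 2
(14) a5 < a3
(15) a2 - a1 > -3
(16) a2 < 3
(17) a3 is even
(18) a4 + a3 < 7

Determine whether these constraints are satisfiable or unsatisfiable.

One satisfying assignment is a1 = 2, a2 = 2, a3 = 4, a4 = 2, a5 = 2, a6 = 3.
For the less obvious constraints — constraint 3: a1 - a3 = -2; constraint 4: a2 - a1 = 0; constraint 13: a3 - a5 = 2 — and the others hold by inspection.

Satisfiable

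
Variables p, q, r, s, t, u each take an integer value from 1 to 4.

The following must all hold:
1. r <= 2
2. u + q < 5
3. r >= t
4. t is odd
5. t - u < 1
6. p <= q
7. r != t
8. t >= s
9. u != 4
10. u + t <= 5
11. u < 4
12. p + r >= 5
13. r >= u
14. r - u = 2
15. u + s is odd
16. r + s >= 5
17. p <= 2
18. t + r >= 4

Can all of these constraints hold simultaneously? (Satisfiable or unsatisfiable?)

From constraint 17: p ≤ 2. From constraint 1: r ≤ 2. Hence p + r ≤ 4. But constraint 12 requires p + r ≥ 5, and 5 > 4. Contradiction.

Unsatisfiable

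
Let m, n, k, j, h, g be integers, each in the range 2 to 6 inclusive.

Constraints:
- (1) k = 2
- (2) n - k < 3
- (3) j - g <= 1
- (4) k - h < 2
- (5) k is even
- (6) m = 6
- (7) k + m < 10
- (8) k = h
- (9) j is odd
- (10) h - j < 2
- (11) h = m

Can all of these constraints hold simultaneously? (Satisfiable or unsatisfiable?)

Constraint 1 fixes k = 2 and constraint 6 fixes m = 6. Constraints 8 and 11 give k = h = m, so k = m. But 2 ≠ 6 — contradiction.

Unsatisfiable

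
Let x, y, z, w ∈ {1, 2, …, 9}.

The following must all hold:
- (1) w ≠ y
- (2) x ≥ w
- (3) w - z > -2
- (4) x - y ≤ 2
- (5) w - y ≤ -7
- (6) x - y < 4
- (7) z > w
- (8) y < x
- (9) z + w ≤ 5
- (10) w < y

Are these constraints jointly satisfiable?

One satisfying assignment is x = 9, y = 8, z = 2, w = 1.
For the less obvious constraints — constraint 3: w - z = -1; constraint 4: x - y = 1 — and the others hold by inspection.

Satisfiable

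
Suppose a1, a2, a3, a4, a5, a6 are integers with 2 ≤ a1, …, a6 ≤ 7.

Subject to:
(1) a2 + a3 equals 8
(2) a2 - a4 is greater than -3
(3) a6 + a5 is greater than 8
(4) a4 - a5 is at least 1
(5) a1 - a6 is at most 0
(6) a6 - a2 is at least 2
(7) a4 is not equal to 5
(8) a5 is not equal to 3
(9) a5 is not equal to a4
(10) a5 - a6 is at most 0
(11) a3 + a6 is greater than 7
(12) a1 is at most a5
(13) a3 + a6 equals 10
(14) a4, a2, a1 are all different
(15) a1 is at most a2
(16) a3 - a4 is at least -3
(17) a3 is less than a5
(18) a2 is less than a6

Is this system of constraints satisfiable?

Satisfiable

Try a1 = 4, a2 = 5, a3 = 3, a4 = 6, a5 = 4, a6 = 7.
Check constraint 1: a2 + a3 = 8; constraint 2: a2 - a4 = -1; constraint 3: a6 + a5 = 11. The remaining constraints are straightforward to verify.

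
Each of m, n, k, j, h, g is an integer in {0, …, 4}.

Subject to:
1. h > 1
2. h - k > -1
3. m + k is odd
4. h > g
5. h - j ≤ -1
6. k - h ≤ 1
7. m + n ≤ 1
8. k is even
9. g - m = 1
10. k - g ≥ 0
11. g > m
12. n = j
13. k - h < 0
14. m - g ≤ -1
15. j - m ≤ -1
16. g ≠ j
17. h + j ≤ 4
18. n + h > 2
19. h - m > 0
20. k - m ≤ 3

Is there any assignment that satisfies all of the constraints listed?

Constraints 5, 6, 10, 14, and 15 give g − m ≥ 1, m − j ≥ 1, j − h ≥ 1, h − k ≥ -1, k − g ≥ 0.
Adding all 5 inequalities: the left sides telescope to 0, and the right sides sum to 1 + 1 + 1 + (-1) + 0 = 2. So 0 ≥ 2, which is false.

Unsatisfiable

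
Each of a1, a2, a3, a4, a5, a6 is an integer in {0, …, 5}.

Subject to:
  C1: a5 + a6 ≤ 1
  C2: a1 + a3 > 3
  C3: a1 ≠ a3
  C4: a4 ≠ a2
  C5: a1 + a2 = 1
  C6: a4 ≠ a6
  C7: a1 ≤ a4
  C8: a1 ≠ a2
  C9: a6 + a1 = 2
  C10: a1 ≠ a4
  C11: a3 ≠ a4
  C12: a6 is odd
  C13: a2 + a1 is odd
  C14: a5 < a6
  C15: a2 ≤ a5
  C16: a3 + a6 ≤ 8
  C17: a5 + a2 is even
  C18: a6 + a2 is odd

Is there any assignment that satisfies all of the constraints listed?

Take a1 = 1, a2 = 0, a3 = 5, a4 = 3, a5 = 0, a6 = 1. Then constraint 1: a5 + a6 = 1; constraint 2: a1 + a3 = 6; constraint 5: a1 + a2 = 1, and every other listed constraint is also met.

Satisfiable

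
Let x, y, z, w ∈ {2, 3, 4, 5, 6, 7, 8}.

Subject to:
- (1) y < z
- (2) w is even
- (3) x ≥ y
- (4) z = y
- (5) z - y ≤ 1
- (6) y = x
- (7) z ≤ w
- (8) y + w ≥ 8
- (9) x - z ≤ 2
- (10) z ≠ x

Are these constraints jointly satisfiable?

From constraints 4 and 6, z = y = x, so z = x. But constraint 10 says z ≠ x. Contradiction.

Unsatisfiable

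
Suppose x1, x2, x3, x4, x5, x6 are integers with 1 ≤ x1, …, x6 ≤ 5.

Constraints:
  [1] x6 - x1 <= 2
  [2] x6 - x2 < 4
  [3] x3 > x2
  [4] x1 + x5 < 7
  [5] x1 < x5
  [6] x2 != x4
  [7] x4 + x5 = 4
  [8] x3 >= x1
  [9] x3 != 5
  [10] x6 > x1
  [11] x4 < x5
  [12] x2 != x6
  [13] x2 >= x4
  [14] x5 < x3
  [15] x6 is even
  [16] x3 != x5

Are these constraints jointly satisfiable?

Try x1 = 2, x2 = 2, x3 = 4, x4 = 1, x5 = 3, x6 = 4.
Check constraint 1: x6 - x1 = 2; constraint 2: x6 - x2 = 2. The remaining constraints are straightforward to verify.

Satisfiable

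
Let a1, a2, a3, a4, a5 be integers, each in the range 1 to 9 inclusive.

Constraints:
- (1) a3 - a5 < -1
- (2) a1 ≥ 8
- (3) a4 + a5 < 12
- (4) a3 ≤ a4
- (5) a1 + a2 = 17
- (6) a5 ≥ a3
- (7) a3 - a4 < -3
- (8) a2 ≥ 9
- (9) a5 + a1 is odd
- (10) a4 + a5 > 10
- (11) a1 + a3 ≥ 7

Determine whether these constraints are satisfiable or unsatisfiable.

Try a1 = 8, a2 = 9, a3 = 2, a4 = 6, a5 = 5.
Check constraint 1: a3 - a5 = -3; constraint 3: a4 + a5 = 11; constraint 5: a1 + a2 = 17. The remaining constraints are straightforward to verify.

Satisfiable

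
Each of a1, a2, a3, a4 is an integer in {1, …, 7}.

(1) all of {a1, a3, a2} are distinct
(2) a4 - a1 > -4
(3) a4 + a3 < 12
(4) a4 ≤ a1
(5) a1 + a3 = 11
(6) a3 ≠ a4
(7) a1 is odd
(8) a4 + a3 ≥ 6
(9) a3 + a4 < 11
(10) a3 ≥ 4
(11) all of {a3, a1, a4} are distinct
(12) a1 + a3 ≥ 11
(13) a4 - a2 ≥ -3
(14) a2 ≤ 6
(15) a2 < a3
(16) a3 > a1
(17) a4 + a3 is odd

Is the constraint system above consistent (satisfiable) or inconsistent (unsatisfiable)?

Satisfiable

The assignment a1 = 5, a2 = 3, a3 = 6, a4 = 3 works:
  constraint 2 holds since a4 - a1 = -2.
  constraint 3 holds since a4 + a3 = 9.
The rest check out directly.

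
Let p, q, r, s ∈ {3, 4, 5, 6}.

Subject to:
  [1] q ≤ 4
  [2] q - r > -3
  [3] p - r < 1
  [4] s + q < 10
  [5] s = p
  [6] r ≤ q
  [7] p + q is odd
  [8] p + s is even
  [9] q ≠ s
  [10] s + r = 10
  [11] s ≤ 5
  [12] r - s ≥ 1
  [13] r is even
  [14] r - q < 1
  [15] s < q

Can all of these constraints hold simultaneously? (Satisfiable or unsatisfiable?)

From constraint 11: s ≤ 5. From constraints 1 and 6: r ≤ q ≤ 4. Hence s + r ≤ 9. But constraint 10 requires s + r = 10, and 10 > 9. Contradiction.

Unsatisfiable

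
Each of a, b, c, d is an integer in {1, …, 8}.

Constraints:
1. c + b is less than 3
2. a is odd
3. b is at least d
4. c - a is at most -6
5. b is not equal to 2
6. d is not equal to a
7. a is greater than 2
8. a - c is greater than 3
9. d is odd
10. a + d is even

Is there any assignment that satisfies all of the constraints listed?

Try a = 7, b = 1, c = 1, d = 1.
Check constraint 1: c + b = 2; constraint 4: c - a = -6. The remaining constraints are straightforward to verify.

Satisfiable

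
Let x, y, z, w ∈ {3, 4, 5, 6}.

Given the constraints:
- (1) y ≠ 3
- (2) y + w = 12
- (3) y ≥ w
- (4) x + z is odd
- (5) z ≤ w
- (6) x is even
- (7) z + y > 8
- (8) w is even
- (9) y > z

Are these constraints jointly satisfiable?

Try x = 6, y = 6, z = 3, w = 6.
Check constraint 2: y + w = 12; constraint 4: x + z = 9 is odd; constraint 7: z + y = 9. The remaining constraints are straightforward to verify.

Satisfiable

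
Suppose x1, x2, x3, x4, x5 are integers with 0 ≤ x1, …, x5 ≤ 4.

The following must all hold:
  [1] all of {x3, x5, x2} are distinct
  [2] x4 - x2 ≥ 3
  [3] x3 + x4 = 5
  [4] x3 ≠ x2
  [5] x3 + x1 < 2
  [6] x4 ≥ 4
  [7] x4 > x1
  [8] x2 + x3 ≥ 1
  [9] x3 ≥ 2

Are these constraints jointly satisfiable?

From constraint 9: x3 ≥ 2. From constraint 6: x4 ≥ 4. Hence x3 + x4 ≥ 6. But constraint 3 requires x3 + x4 = 5, and 5 < 6. Contradiction.

Unsatisfiable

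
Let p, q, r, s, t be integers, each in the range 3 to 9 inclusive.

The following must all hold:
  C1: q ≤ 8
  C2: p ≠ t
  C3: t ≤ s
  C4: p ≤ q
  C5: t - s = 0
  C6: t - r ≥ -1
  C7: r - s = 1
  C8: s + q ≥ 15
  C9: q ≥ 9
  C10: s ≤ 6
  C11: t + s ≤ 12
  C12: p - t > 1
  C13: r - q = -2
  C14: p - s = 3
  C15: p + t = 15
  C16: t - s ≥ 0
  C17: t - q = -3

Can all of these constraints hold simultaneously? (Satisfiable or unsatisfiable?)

Unsatisfiable

From constraints 1 and 4: p ≤ q ≤ 8. From constraints 3 and 10: t ≤ s ≤ 6. Hence p + t ≤ 14. But constraint 15 requires p + t = 15, and 15 > 14. Contradiction.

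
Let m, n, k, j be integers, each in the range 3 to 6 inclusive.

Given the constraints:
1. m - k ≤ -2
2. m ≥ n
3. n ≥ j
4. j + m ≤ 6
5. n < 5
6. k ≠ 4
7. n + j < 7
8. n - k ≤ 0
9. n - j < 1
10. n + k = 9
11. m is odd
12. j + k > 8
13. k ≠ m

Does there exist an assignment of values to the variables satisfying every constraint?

The assignment m = 3, n = 3, k = 6, j = 3 works:
  constraint 1 holds since m - k = -3.
  constraint 4 holds since j + m = 6.
  constraint 7 holds since n + j = 6.
The rest check out directly.

Satisfiable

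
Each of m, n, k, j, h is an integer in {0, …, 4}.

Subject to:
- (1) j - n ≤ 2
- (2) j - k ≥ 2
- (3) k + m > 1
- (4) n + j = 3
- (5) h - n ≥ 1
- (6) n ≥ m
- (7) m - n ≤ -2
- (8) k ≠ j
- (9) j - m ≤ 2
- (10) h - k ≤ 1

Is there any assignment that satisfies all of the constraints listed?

Unsatisfiable

Constraints 2, 5, 7, 9, and 10 give k − h ≥ -1, h − n ≥ 1, n − m ≥ 2, m − j ≥ -2, j − k ≥ 2.
Adding all 5 inequalities: the left sides telescope to 0, and the right sides sum to (-1) + 1 + 2 + (-2) + 2 = 2. So 0 ≥ 2, which is false.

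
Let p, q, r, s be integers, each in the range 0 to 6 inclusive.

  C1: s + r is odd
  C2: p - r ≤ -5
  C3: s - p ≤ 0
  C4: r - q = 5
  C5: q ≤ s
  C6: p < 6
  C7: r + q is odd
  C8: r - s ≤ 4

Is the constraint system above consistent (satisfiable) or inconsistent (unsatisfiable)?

Constraints 2, 3, and 8 give r − p ≥ 5, p − s ≥ 0, s − r ≥ -4.
Adding all 3 inequalities: the left sides telescope to 0, and the right sides sum to 5 + 0 + (-4) = 1. So 0 ≥ 1, which is false.

Unsatisfiable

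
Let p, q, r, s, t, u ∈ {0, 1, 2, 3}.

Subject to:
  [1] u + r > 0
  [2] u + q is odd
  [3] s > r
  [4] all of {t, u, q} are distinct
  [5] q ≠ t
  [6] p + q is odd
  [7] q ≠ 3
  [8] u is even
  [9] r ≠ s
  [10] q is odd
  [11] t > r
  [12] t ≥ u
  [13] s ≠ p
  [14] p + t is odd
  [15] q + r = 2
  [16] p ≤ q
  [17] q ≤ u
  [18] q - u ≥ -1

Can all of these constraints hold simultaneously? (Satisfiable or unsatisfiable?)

Satisfiable

Take p = 0, q = 1, r = 1, s = 2, t = 3, u = 2. Then constraint 1: u + r = 3; constraint 15: q + r = 2; constraint 18: q - u = -1, and every other listed constraint is also met.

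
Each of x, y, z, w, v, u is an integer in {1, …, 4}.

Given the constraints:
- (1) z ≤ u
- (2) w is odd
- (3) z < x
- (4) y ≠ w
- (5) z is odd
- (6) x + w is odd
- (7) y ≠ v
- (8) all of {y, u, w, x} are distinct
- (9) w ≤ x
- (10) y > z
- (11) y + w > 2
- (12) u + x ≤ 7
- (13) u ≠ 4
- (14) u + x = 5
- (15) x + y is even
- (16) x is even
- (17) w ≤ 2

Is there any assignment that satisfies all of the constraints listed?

Satisfiable

One satisfying assignment is x = 2, y = 4, z = 1, w = 1, v = 2, u = 3.
For the less obvious constraints — constraint 11: y + w = 5; constraint 12: u + x = 5 — and the others hold by inspection.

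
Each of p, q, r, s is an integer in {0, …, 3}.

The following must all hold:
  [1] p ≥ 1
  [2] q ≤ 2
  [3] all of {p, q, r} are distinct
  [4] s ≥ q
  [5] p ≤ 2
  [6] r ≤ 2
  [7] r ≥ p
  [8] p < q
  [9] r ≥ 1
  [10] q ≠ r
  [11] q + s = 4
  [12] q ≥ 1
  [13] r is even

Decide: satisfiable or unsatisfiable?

Constraints 1, 2, 5, 6, 9, and 12 confine each of p, q, r to the 2 values {1, 2}.
Constraint 3 requires all 3 of them to be distinct, but only 2 values are available — impossible by the pigeonhole principle.

Unsatisfiable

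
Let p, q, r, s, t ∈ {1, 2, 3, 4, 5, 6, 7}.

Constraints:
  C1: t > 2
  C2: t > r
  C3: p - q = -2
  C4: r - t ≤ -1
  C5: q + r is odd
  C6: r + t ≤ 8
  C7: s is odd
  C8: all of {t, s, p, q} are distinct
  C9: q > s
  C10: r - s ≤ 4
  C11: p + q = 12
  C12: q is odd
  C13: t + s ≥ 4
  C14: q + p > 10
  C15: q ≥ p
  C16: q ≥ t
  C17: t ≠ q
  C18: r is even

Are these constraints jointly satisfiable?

Satisfiable

Setting (p, q, r, s, t) = (5, 7, 2, 1, 3) satisfies everything: constraint 3: p - q = -2; constraint 4: r - t = -1; constraint 6: r + t = 5, and the others follow.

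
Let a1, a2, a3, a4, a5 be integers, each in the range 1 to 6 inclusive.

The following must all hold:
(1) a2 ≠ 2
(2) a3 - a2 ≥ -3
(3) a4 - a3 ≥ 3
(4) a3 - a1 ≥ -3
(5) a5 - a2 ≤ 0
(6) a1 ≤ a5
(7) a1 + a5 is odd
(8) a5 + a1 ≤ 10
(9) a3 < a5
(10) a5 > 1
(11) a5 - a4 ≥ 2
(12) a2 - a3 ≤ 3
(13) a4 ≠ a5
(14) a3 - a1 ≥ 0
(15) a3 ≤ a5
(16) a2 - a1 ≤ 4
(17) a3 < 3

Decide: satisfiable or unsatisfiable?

Unsatisfiable

Constraints 3, 5, 11, 14, and 16 give a3 − a1 ≥ 0, a1 − a2 ≥ -4, a2 − a5 ≥ 0, a5 − a4 ≥ 2, a4 − a3 ≥ 3.
Adding all 5 inequalities: the left sides telescope to 0, and the right sides sum to 0 + (-4) + 0 + 2 + 3 = 1. So 0 ≥ 1, which is false.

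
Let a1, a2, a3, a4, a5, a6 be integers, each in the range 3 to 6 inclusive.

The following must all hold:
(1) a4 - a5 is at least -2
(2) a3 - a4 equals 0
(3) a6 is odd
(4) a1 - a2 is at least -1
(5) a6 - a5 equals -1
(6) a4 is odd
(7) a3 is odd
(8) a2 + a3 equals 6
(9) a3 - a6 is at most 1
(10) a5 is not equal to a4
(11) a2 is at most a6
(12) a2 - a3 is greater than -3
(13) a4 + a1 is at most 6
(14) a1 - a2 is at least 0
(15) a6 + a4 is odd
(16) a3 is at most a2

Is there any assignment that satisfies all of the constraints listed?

Constraint 3 makes a6 odd and constraint 6 makes a4 odd, so a6 + a4 must be even. Constraint 15 says a6 + a4 is odd — contradiction.

Unsatisfiable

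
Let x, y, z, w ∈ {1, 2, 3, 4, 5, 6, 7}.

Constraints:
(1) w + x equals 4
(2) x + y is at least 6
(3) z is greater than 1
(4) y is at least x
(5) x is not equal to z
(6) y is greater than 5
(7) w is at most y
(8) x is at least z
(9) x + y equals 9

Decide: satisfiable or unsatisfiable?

Try x = 3, y = 6, z = 2, w = 1.
Check constraint 1: w + x = 4; constraint 2: x + y = 9; constraint 9: x + y = 9. The remaining constraints are straightforward to verify.

Satisfiable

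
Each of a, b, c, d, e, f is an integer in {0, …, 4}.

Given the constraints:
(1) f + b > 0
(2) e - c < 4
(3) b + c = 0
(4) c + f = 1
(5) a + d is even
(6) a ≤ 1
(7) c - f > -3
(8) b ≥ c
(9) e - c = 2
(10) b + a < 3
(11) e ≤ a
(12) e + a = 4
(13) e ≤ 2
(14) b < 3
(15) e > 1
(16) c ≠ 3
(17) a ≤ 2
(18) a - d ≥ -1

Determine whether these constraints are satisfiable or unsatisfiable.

Unsatisfiable

From constraint 15: e ≥ 2. From constraints 6 and 11: e ≤ a and a ≤ 1, so e ≤ 1. But 1 < 2, so no value of e works.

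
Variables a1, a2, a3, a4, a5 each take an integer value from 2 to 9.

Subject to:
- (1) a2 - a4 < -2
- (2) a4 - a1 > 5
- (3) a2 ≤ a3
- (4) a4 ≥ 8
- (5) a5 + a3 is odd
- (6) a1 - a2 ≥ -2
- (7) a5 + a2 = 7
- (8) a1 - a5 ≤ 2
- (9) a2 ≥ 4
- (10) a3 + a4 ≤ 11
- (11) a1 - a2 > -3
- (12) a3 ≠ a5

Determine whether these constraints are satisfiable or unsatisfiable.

Unsatisfiable

From constraints 3 and 9: a3 ≥ a2 ≥ 4. From constraint 4: a4 ≥ 8. Hence a3 + a4 ≥ 12. But constraint 10 requires a3 + a4 ≤ 11, and 11 < 12. Contradiction.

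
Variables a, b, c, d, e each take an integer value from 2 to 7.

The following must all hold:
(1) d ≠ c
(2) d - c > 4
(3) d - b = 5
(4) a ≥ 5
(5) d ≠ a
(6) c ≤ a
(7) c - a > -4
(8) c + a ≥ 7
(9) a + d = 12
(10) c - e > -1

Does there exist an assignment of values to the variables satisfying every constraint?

Setting (a, b, c, d, e) = (5, 2, 2, 7, 2) satisfies everything: constraint 2: d - c = 5; constraint 3: d - b = 5, and the others follow.

Satisfiable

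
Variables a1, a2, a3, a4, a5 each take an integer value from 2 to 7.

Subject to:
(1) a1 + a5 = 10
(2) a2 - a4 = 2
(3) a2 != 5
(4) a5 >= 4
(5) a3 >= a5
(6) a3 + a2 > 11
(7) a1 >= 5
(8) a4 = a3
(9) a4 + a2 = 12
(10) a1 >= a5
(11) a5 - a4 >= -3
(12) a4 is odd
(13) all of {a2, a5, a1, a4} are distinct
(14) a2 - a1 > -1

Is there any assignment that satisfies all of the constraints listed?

Satisfiable

Try a1 = 6, a2 = 7, a3 = 5, a4 = 5, a5 = 4.
Check constraint 1: a1 + a5 = 10; constraint 2: a2 - a4 = 2; constraint 6: a3 + a2 = 12. The remaining constraints are straightforward to verify.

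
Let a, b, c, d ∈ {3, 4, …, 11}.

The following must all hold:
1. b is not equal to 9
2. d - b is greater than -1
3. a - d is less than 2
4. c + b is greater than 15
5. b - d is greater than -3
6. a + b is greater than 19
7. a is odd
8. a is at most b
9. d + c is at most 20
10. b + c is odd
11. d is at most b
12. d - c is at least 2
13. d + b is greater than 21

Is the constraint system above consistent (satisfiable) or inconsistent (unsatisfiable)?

Take a = 11, b = 11, c = 6, d = 11. Then constraint 2: d - b = 0; constraint 3: a - d = 0, and every other listed constraint is also met.

Satisfiable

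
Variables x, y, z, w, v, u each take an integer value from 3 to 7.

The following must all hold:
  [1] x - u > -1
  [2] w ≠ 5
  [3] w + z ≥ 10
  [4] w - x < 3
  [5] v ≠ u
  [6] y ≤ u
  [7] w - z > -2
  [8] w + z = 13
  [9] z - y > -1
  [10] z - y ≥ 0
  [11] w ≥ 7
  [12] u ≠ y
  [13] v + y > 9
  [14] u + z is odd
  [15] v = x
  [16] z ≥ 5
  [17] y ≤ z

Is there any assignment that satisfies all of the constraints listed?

Satisfiable

Setting (x, y, z, w, v, u) = (7, 4, 6, 7, 7, 5) satisfies everything: constraint 1: x - u = 2; constraint 3: w + z = 13; constraint 4: w - x = 0, and the others follow.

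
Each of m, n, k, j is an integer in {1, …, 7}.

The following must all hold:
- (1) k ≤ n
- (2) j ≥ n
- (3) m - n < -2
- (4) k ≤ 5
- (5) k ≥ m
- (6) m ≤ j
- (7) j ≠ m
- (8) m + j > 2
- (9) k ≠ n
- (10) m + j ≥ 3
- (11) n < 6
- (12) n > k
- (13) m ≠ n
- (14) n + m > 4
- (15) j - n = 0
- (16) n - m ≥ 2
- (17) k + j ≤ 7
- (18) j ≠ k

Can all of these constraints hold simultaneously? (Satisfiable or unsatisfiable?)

Take m = 1, n = 4, k = 1, j = 4. Then constraint 3: m - n = -3; constraint 8: m + j = 5, and every other listed constraint is also met.

Satisfiable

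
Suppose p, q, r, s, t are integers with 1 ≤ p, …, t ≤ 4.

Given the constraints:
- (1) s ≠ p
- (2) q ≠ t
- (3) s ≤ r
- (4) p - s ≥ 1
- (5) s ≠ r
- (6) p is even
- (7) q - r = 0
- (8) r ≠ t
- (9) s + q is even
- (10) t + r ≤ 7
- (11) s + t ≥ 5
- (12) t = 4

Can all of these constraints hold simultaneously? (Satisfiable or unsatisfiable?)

One satisfying assignment is p = 4, q = 3, r = 3, s = 1, t = 4.
For the less obvious constraints — constraint 4: p - s = 3; constraint 7: q - r = 0 — and the others hold by inspection.

Satisfiable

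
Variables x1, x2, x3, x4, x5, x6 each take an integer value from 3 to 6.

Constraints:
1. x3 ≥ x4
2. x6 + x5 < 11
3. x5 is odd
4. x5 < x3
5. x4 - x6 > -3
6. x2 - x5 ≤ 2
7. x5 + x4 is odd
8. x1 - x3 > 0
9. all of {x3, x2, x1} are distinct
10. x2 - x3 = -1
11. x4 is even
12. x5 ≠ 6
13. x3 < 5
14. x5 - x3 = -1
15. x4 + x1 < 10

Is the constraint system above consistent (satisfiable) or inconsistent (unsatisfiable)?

Satisfiable

Take x1 = 5, x2 = 3, x3 = 4, x4 = 4, x5 = 3, x6 = 6. Then constraint 2: x6 + x5 = 9; constraint 5: x4 - x6 = -2, and every other listed constraint is also met.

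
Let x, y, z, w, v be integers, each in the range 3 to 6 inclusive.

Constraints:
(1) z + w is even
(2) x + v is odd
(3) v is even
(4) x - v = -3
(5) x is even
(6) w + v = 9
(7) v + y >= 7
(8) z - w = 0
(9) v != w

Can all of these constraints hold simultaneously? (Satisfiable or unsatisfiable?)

Constraint 5 makes x even and constraint 3 makes v even, so x + v must be even. Constraint 2 says x + v is odd — contradiction.

Unsatisfiable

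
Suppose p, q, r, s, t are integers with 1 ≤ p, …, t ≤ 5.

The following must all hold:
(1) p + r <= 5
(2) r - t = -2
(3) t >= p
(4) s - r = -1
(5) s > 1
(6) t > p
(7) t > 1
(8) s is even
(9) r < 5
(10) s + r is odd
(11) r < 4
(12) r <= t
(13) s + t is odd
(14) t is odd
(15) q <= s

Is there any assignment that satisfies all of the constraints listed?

One satisfying assignment is p = 2, q = 1, r = 3, s = 2, t = 5.
For the less obvious constraints — constraint 1: p + r = 5; constraint 2: r - t = -2; constraint 4: s - r = -1 — and the others hold by inspection.

Satisfiable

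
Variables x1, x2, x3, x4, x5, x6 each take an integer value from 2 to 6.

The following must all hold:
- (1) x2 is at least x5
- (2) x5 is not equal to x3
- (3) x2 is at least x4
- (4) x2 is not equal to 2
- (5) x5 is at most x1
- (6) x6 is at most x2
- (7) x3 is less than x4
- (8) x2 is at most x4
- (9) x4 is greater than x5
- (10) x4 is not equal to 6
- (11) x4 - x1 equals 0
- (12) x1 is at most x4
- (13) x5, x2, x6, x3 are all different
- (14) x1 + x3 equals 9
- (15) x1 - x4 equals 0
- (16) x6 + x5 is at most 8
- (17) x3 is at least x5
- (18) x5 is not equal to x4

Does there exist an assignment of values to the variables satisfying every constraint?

Satisfiable

Try x1 = 5, x2 = 5, x3 = 4, x4 = 5, x5 = 2, x6 = 3.
Check constraint 11: x4 - x1 = 0; constraint 14: x1 + x3 = 9; constraint 15: x1 - x4 = 0. The remaining constraints are straightforward to verify.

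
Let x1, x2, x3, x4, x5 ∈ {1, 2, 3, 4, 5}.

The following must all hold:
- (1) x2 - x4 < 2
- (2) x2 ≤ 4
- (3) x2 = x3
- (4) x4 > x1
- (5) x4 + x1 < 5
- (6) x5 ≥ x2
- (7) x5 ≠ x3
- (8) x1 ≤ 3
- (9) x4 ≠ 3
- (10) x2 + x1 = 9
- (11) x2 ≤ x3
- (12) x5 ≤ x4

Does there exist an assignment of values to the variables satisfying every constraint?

From constraint 2: x2 ≤ 4. From constraint 8: x1 ≤ 3. Hence x2 + x1 ≤ 7. But constraint 10 requires x2 + x1 = 9, and 9 > 7. Contradiction.

Unsatisfiable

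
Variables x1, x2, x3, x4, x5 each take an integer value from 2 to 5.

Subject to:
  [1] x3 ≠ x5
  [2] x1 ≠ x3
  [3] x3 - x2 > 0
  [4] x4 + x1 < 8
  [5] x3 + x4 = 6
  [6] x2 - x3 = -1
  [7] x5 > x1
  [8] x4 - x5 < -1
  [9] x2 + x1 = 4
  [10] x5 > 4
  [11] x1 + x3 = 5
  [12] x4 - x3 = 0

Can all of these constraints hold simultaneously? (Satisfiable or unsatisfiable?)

Take x1 = 2, x2 = 2, x3 = 3, x4 = 3, x5 = 5. Then constraint 3: x3 - x2 = 1; constraint 4: x4 + x1 = 5; constraint 5: x3 + x4 = 6, and every other listed constraint is also met.

Satisfiable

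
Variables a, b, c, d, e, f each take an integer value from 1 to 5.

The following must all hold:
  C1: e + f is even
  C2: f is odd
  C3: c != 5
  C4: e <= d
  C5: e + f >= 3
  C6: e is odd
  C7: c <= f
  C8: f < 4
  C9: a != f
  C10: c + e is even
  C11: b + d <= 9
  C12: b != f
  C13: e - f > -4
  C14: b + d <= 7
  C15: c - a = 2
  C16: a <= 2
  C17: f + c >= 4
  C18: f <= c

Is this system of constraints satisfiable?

Satisfiable

One satisfying assignment is a = 1, b = 5, c = 3, d = 1, e = 1, f = 3.
For the less obvious constraints — constraint 5: e + f = 4; constraint 11: b + d = 6; constraint 13: e - f = -2 — and the others hold by inspection.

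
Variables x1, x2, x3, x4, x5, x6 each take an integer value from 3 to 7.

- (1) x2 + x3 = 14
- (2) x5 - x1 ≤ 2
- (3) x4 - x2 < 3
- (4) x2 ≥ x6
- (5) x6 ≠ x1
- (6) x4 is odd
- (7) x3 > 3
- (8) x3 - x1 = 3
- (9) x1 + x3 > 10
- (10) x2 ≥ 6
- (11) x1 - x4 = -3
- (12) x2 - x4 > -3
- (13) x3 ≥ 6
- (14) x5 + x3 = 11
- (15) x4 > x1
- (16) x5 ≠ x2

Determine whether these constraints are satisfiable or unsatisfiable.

Setting (x1, x2, x3, x4, x5, x6) = (4, 7, 7, 7, 4, 7) satisfies everything: constraint 1: x2 + x3 = 14; constraint 2: x5 - x1 = 0; constraint 3: x4 - x2 = 0, and the others follow.

Satisfiable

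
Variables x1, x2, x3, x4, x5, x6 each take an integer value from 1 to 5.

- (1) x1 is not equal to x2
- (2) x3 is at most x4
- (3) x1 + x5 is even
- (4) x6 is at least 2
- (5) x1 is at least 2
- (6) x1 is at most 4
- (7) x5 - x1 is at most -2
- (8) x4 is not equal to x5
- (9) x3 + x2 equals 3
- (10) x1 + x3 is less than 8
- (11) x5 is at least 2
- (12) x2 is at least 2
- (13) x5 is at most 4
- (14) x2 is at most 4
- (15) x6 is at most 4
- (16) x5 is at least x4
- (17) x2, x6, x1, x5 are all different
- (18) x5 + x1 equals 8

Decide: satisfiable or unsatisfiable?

Unsatisfiable

Constraints 4, 5, 6, 11, 12, 13, 14, and 15 confine each of x2, x6, x1, x5 to the 3 values {2, …, 4}.
Constraint 17 requires all 4 of them to be distinct, but only 3 values are available — impossible by the pigeonhole principle.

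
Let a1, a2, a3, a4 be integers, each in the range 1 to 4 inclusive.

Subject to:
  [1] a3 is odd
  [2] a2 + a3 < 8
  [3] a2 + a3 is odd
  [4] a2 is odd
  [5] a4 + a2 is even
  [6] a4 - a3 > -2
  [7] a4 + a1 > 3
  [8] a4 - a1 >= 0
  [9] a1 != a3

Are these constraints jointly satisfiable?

Constraint 4 makes a2 odd and constraint 1 makes a3 odd, so a2 + a3 must be even. Constraint 3 says a2 + a3 is odd — contradiction.

Unsatisfiable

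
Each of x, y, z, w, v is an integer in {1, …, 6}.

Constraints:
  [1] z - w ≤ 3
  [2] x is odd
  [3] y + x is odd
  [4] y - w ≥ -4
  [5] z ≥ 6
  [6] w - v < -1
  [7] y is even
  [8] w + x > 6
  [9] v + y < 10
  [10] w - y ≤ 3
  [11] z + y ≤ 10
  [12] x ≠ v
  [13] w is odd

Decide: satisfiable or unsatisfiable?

Try x = 5, y = 2, z = 6, w = 3, v = 6.
Check constraint 1: z - w = 3; constraint 4: y - w = -1. The remaining constraints are straightforward to verify.

Satisfiable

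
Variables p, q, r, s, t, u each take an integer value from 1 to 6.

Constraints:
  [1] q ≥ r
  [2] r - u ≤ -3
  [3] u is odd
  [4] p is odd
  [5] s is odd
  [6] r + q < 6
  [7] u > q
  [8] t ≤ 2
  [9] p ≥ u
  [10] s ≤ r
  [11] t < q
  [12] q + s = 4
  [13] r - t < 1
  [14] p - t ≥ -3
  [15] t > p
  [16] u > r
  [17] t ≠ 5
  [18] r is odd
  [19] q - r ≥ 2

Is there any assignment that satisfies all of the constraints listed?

Constraints 7, 9, 11, and 15 give p < t, t < q, q < u, u ≤ p. Chaining: p < t < q < u ≤ p, which forces p < p — impossible.

Unsatisfiable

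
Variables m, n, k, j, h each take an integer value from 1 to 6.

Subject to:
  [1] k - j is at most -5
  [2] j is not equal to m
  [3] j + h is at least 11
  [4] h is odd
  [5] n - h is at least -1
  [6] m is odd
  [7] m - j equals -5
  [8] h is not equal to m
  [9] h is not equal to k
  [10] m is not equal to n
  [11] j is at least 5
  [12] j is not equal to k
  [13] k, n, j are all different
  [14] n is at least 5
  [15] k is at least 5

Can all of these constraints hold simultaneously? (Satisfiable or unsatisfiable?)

Unsatisfiable

Constraints 11, 14, and 15 confine each of k, n, j to the 2 values {5, 6} (the domain already gives each ≤ 6).
Constraint 13 requires all 3 of them to be distinct, but only 2 values are available — impossible by the pigeonhole principle.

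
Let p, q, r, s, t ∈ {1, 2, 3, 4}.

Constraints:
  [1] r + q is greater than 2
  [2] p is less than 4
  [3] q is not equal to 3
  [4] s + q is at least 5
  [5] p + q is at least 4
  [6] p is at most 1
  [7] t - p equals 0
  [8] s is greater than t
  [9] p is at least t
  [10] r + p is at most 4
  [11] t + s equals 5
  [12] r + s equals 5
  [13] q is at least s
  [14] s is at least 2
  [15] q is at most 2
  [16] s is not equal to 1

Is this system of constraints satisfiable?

From constraints 6 and 9: t ≤ p ≤ 1. From constraints 13 and 15: s ≤ q ≤ 2. Hence t + s ≤ 3. But constraint 11 requires t + s = 5, and 5 > 3. Contradiction.

Unsatisfiable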